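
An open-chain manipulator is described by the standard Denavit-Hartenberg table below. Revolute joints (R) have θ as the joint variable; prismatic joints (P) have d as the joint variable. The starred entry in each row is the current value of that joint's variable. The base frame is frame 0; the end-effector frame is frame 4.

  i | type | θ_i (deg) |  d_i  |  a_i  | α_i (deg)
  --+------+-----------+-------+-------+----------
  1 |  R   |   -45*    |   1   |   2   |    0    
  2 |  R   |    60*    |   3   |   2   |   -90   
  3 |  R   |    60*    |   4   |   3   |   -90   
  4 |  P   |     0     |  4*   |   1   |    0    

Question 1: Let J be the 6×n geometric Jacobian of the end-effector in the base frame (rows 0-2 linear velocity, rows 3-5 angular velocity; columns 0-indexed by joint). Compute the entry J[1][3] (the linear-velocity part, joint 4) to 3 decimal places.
prismatic axis z_3 = (-0.8365,-0.2241,-0.5000)
J_v[:, 3] = z_3; J_ω[:, 3] = (0,0,0)
entry J[1][3] = -0.2241

-0.224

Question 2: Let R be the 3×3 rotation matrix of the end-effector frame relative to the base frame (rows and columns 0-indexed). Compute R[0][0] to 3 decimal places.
0.483

End-effector x-axis (col 0 of R) = (0.4830,0.1294,-0.8660)
R[0][0] = 0.4830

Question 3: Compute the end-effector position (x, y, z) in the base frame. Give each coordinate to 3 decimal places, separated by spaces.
after link 1: o_1 = (1.4142, -1.4142, 1.0000)
after link 2: o_2 = (3.3461, -0.8966, 4.0000)
after link 3: o_3 = (3.7597, 3.3554, 1.4019)
after link 4: o_4 = (0.8966, 2.5882, -1.4641)

0.897 2.588 -1.464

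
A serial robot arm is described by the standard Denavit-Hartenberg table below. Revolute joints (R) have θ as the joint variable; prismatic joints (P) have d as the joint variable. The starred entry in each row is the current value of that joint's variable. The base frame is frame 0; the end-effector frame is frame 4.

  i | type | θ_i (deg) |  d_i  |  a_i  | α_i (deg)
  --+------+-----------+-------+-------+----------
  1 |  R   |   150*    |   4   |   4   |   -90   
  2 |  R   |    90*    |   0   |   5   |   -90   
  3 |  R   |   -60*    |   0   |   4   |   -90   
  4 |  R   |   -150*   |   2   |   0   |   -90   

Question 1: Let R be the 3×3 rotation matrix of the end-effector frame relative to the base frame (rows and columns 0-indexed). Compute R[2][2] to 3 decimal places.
-0.250

End-effector z-axis (col 2 of R) = (0.5335,-0.8080,-0.2500)
R[2][2] = -0.2500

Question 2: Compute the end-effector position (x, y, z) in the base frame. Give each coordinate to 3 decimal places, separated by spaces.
after link 1: o_1 = (-3.4641, 2.0000, 4.0000)
after link 2: o_2 = (-3.4641, 2.0000, -1.0000)
after link 3: o_3 = (-5.1962, -1.0000, -3.0000)
after link 4: o_4 = (-4.6962, -0.1340, -4.7321)

-4.696 -0.134 -4.732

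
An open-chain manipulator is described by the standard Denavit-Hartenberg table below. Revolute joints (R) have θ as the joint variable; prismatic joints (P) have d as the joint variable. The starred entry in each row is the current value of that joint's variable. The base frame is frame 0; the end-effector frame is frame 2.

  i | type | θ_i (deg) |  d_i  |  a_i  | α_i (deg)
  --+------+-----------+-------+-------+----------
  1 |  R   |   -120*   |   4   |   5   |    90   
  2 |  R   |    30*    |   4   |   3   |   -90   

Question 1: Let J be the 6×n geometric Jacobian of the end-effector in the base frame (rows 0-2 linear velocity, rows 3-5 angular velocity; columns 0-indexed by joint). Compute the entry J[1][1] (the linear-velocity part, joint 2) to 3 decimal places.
axis z_1 = (-0.8660,0.5000,0.0000); lever o_n−o_1 = (-4.7631,-0.2500,1.5000)
cross product → J_v[:, 1] = (0.7500,1.2990,2.5981)
J_ω[:, 1] = z_1
entry J[1][1] = 1.2990

1.299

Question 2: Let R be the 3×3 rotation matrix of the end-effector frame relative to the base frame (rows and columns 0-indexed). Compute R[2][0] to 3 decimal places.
0.500

End-effector x-axis (col 0 of R) = (-0.4330,-0.7500,0.5000)
R[2][0] = 0.5000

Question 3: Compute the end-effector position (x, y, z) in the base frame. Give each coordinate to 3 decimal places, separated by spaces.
after link 1: o_1 = (-2.5000, -4.3301, 4.0000)
after link 2: o_2 = (-7.2631, -4.5801, 5.5000)

-7.263 -4.580 5.500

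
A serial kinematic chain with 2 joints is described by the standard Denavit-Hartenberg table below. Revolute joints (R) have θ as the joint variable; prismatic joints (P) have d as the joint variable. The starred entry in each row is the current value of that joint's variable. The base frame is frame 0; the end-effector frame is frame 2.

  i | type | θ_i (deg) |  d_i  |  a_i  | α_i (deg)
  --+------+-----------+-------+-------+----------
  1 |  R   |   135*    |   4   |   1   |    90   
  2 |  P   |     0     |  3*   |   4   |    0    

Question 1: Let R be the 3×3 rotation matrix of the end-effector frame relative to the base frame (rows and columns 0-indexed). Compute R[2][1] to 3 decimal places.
1.000

End-effector y-axis (col 1 of R) = (-0.0000,-0.0000,1.0000)
R[2][1] = 1.0000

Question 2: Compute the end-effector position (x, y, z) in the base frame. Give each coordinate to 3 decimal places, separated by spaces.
after link 1: o_1 = (-0.7071, 0.7071, 4.0000)
after link 2: o_2 = (-1.4142, 5.6569, 4.0000)

-1.414 5.657 4.000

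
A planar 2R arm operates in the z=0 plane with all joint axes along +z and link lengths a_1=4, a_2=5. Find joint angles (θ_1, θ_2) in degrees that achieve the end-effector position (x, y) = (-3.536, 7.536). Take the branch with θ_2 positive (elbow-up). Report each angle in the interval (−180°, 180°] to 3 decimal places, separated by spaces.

90.013 44.979

cos θ_2 = (69.2946−4²−5²)/(2·4·5) = 0.7074; θ_2 = 44.9791° (elbow-up)
β = atan2(7.5360,-3.5360) = 115.1366°; ψ = atan2(3.5342,7.5368) = 25.1233°
θ_1 = β − ψ = 90.0134°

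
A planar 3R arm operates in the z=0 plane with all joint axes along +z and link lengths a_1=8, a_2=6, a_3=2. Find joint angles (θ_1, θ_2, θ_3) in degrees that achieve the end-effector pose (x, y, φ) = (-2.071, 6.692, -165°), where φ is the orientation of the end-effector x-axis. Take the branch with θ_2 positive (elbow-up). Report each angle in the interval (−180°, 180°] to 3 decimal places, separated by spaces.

45.003 120.001 29.995

wrist centre = target − a_3·(cos φ, sin φ) = (-0.1391, 7.2096)
cos θ_2 = (51.9982−8²−6²)/(2·8·6) = -0.5000; θ_2 = 120.0012° (elbow-up)
β = atan2(7.2096,-0.1391) = 91.1057°; ψ = atan2(5.1961,4.9999) = 46.1024°
θ_1 = β − ψ = 45.0033°
θ_3 = φ − θ_1 − θ_2 = 29.9955° (wrapped to (-180°,180°])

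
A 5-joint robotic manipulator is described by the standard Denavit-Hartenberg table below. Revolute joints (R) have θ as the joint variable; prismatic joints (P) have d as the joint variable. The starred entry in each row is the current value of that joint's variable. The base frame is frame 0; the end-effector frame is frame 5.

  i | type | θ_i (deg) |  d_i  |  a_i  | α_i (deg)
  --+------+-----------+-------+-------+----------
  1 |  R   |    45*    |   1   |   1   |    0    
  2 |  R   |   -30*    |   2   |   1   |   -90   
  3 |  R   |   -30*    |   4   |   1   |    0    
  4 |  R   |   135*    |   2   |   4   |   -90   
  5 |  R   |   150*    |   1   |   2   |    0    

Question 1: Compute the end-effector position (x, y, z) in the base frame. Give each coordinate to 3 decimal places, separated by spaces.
after link 1: o_1 = (0.7071, 0.7071, 1.0000)
after link 2: o_2 = (1.6730, 0.9659, 3.0000)
after link 3: o_3 = (1.4743, 5.0538, 3.5000)
after link 4: o_4 = (-0.0434, 6.7177, -0.3637)
after link 5: o_5 = (-0.2845, 5.6178, 1.5681)

-0.285 5.618 1.568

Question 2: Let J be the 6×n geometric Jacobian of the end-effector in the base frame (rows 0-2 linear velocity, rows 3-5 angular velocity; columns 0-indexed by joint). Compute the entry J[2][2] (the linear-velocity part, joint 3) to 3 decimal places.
0.687

axis z_2 = (-0.2588,0.9659,0.0000); lever o_n−o_2 = (-1.9576,4.6518,-1.4319)
cross product → J_v[:, 2] = (-1.3831,-0.3706,0.6869)
J_ω[:, 2] = z_2
entry J[2][2] = 0.6869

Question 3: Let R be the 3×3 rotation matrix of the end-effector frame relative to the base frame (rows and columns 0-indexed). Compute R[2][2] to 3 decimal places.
0.259

End-effector z-axis (col 2 of R) = (-0.9330,-0.2500,0.2588)
R[2][2] = 0.2588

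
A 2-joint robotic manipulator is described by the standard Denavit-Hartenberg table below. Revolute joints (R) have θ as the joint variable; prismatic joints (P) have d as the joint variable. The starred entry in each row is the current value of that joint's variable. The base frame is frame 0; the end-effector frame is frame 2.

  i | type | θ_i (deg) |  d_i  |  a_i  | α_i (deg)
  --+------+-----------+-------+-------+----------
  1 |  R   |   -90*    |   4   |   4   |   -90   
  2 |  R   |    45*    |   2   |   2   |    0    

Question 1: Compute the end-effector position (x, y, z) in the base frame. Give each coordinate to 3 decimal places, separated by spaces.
after link 1: o_1 = (0.0000, -4.0000, 4.0000)
after link 2: o_2 = (2.0000, -5.4142, 2.5858)

2.000 -5.414 2.586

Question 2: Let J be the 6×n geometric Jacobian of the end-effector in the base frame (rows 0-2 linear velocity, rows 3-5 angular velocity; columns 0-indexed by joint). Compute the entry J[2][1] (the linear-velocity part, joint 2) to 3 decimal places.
-1.414

axis z_1 = (1.0000,0.0000,0.0000); lever o_n−o_1 = (2.0000,-1.4142,-1.4142)
cross product → J_v[:, 1] = (0.0000,1.4142,-1.4142)
J_ω[:, 1] = z_1
entry J[2][1] = -1.4142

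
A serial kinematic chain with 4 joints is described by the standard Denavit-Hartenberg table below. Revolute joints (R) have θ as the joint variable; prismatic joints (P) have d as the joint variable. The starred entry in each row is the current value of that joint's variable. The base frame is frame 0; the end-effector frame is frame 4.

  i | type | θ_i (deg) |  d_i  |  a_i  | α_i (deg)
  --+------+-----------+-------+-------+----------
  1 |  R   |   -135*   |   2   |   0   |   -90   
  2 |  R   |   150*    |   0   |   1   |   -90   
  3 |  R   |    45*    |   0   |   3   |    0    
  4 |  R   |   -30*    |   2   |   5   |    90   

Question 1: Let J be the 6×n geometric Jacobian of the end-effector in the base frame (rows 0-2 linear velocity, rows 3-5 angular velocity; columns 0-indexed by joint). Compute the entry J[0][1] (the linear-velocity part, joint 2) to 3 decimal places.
axis z_1 = (0.7071,-0.7071,0.0000); lever o_n−o_1 = (3.1610,7.9911,-2.2434)
cross product → J_v[:, 1] = (1.5863,1.5863,7.8857)
J_ω[:, 1] = z_1
entry J[0][1] = 1.5863

1.586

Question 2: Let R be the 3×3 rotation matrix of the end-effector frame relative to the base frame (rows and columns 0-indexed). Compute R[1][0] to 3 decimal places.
0.775

End-effector x-axis (col 0 of R) = (0.4085,0.7745,-0.4830)
R[1][0] = 0.7745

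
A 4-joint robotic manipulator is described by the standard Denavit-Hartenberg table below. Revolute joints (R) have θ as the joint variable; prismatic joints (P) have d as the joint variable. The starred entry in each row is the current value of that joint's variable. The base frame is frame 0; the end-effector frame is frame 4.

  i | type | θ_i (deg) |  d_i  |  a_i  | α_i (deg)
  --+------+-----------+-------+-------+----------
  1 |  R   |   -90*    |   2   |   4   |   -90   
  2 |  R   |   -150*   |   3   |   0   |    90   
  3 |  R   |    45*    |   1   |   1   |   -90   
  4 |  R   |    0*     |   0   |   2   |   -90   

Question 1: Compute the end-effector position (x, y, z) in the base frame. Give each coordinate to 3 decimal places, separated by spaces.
after link 1: o_1 = (0.0000, -4.0000, 2.0000)
after link 2: o_2 = (3.0000, -4.0000, 2.0000)
after link 3: o_3 = (3.7071, -2.8876, 1.4875)
after link 4: o_4 = (5.1213, -1.6629, 2.1946)

5.121 -1.663 2.195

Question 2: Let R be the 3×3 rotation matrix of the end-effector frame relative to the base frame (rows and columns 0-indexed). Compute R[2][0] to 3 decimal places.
0.354

End-effector x-axis (col 0 of R) = (0.7071,0.6124,0.3536)
R[2][0] = 0.3536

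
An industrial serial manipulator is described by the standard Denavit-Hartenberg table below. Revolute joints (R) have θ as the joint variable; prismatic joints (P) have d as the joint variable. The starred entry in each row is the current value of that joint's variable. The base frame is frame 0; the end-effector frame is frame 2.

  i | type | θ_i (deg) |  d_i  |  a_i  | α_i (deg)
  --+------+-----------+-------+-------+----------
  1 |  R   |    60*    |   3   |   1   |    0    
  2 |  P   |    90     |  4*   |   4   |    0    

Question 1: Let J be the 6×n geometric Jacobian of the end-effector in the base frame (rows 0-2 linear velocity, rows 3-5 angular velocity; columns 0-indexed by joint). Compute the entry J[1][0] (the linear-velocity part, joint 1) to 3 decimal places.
-2.964

axis z_0 = ẑ; lever o_n−o_0 = (-2.9641,2.8660,7.0000)
cross product → J_v[:, 0] = (-2.8660,-2.9641,0.0000)
J_ω[:, 0] = z_0
entry J[1][0] = -2.9641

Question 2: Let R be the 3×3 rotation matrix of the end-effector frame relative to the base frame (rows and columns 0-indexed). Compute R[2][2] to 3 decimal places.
End-effector z-axis (col 2 of R) = (0.0000,0.0000,1.0000)
R[2][2] = 1.0000

1.000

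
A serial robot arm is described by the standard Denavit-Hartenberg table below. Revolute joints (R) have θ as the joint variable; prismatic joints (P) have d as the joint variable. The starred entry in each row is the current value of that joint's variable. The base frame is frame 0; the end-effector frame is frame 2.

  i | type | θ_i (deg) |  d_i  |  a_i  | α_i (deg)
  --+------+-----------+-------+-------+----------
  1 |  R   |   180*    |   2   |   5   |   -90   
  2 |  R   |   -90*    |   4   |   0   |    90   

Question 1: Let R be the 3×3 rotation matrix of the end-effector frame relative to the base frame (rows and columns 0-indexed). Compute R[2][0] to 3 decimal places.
1.000

End-effector x-axis (col 0 of R) = (-0.0000,0.0000,1.0000)
R[2][0] = 1.0000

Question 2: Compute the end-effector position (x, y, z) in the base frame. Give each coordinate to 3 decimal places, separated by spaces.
-5.000 -4.000 2.000

after link 1: o_1 = (-5.0000, 0.0000, 2.0000)
after link 2: o_2 = (-5.0000, -4.0000, 2.0000)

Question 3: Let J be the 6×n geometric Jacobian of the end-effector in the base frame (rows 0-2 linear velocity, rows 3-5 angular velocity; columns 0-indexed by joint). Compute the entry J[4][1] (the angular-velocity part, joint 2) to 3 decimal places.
-1.000

axis z_1 = (-0.0000,-1.0000,0.0000); lever o_n−o_1 = (-0.0000,-4.0000,0.0000)
cross product → J_v[:, 1] = (-0.0000,0.0000,-0.0000)
J_ω[:, 1] = z_1
entry J[4][1] = -1.0000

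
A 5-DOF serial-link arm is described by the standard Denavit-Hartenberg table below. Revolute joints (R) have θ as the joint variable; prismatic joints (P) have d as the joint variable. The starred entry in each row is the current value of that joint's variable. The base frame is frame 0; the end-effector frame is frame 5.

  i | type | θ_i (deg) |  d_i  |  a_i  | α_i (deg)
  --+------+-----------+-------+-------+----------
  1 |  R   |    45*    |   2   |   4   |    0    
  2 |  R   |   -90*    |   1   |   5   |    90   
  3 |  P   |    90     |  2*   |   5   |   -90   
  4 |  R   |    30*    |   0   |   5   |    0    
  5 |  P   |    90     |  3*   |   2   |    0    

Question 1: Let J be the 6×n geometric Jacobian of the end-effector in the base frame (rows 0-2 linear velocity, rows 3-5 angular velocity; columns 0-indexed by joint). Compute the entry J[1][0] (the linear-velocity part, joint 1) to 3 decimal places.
axis z_0 = ẑ; lever o_n−o_0 = (5.8209,2.9925,11.3301)
cross product → J_v[:, 0] = (-2.9925,5.8209,0.0000)
J_ω[:, 0] = z_0
entry J[1][0] = 5.8209

5.821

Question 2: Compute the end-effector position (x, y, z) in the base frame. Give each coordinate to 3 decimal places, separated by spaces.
5.821 2.993 11.330

after link 1: o_1 = (2.8284, 2.8284, 2.0000)
after link 2: o_2 = (6.3640, -0.7071, 3.0000)
after link 3: o_3 = (4.9497, -2.1213, 8.0000)
after link 4: o_4 = (6.7175, -0.3536, 12.3301)
after link 5: o_5 = (5.8209, 2.9925, 11.3301)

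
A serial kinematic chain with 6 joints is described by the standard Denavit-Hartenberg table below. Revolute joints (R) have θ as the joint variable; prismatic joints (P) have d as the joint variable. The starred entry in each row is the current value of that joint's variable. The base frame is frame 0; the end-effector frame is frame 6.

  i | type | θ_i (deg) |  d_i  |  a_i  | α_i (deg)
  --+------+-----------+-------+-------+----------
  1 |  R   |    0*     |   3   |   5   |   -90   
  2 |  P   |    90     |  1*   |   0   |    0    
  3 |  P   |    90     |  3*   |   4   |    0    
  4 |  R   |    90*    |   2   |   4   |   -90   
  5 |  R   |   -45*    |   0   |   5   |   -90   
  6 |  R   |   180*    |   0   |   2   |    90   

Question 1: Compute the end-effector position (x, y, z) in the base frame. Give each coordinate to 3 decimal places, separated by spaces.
1.000 8.121 9.121

after link 1: o_1 = (5.0000, 0.0000, 3.0000)
after link 2: o_2 = (5.0000, 1.0000, 3.0000)
after link 3: o_3 = (1.0000, 4.0000, 3.0000)
after link 4: o_4 = (1.0000, 6.0000, 7.0000)
after link 5: o_5 = (1.0000, 9.5355, 10.5355)
after link 6: o_6 = (1.0000, 8.1213, 9.1213)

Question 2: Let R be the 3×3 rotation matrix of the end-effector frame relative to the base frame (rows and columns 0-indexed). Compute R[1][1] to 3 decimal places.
End-effector y-axis (col 1 of R) = (0.0000,-0.7071,0.7071)
R[1][1] = -0.7071

-0.707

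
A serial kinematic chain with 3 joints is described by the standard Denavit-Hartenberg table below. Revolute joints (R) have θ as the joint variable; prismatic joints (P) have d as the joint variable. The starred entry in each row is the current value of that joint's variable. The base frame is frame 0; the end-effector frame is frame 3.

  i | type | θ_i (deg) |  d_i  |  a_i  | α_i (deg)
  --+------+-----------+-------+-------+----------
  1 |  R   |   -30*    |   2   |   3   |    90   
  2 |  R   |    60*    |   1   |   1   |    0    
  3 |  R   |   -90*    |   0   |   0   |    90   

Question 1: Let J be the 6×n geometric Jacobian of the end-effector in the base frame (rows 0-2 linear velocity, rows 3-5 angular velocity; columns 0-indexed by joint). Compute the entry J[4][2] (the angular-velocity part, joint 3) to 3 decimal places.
-0.866

axis z_2 = (-0.5000,-0.8660,0.0000); lever o_n−o_2 = (0.0000,0.0000,0.0000)
cross product → J_v[:, 2] = (-0.0000,0.0000,0.0000)
J_ω[:, 2] = z_2
entry J[4][2] = -0.8660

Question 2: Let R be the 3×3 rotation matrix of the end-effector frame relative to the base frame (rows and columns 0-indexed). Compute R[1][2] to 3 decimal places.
0.250

End-effector z-axis (col 2 of R) = (-0.4330,0.2500,-0.8660)
R[1][2] = 0.2500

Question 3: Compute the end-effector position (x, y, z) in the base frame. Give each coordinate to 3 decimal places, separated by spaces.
2.531 -2.616 2.866

after link 1: o_1 = (2.5981, -1.5000, 2.0000)
after link 2: o_2 = (2.5311, -2.6160, 2.8660)
after link 3: o_3 = (2.5311, -2.6160, 2.8660)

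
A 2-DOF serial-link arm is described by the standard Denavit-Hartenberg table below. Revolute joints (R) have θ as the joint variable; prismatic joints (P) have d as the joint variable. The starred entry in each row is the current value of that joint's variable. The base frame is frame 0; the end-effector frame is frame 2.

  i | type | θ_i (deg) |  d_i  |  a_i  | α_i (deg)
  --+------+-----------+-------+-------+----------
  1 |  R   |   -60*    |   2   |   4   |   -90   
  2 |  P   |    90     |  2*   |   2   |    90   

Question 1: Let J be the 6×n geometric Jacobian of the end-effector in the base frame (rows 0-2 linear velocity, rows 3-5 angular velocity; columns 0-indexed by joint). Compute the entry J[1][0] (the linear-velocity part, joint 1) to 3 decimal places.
3.732

axis z_0 = ẑ; lever o_n−o_0 = (3.7321,-2.4641,0.0000)
cross product → J_v[:, 0] = (2.4641,3.7321,-0.0000)
J_ω[:, 0] = z_0
entry J[1][0] = 3.7321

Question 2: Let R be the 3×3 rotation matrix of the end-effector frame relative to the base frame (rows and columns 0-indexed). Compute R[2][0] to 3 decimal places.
End-effector x-axis (col 0 of R) = (0.0000,-0.0000,-1.0000)
R[2][0] = -1.0000

-1.000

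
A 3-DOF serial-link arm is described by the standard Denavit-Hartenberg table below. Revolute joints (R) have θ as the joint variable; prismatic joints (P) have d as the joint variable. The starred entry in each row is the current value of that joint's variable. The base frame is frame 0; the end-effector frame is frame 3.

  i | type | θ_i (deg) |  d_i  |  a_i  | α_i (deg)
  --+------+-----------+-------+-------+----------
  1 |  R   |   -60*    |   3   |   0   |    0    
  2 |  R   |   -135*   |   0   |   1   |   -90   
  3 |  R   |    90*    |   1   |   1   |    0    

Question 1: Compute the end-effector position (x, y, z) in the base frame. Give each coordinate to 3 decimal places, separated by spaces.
after link 1: o_1 = (0.0000, 0.0000, 3.0000)
after link 2: o_2 = (-0.9659, 0.2588, 3.0000)
after link 3: o_3 = (-1.2247, -0.7071, 2.0000)

-1.225 -0.707 2.000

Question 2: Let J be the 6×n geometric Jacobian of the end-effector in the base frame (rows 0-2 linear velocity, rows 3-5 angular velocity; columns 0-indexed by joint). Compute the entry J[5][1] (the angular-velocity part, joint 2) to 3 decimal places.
axis z_1 = (0.0000,0.0000,1.0000); lever o_n−o_1 = (-1.2247,-0.7071,-1.0000)
cross product → J_v[:, 1] = (0.7071,-1.2247,0.0000)
J_ω[:, 1] = z_1
entry J[5][1] = 1.0000

1.000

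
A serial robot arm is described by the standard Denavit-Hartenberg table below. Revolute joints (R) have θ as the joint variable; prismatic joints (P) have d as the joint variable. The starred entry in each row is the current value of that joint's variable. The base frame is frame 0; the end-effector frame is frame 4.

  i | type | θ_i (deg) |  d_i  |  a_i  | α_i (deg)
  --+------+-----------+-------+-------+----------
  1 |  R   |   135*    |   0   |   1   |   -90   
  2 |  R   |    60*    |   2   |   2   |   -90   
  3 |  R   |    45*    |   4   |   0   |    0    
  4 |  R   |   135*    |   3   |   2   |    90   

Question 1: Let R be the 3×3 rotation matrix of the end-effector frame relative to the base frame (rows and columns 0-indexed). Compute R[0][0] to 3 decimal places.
0.354

End-effector x-axis (col 0 of R) = (0.3536,-0.3536,0.8660)
R[0][0] = 0.3536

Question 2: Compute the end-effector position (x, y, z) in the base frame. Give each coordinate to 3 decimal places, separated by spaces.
after link 1: o_1 = (-0.7071, 0.7071, 0.0000)
after link 2: o_2 = (-2.8284, 0.0000, -1.7321)
after link 3: o_3 = (-0.3789, -2.4495, -3.7321)
after link 4: o_4 = (2.1653, -4.9937, -3.5000)

2.165 -4.994 -3.500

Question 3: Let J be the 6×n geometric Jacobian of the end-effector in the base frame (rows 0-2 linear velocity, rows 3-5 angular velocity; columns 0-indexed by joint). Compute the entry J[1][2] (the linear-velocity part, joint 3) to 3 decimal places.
-1.414

axis z_2 = (0.6124,-0.6124,-0.5000); lever o_n−o_2 = (4.9937,-4.9937,-1.7679)
cross product → J_v[:, 2] = (-1.4142,-1.4142,0.0000)
J_ω[:, 2] = z_2
entry J[1][2] = -1.4142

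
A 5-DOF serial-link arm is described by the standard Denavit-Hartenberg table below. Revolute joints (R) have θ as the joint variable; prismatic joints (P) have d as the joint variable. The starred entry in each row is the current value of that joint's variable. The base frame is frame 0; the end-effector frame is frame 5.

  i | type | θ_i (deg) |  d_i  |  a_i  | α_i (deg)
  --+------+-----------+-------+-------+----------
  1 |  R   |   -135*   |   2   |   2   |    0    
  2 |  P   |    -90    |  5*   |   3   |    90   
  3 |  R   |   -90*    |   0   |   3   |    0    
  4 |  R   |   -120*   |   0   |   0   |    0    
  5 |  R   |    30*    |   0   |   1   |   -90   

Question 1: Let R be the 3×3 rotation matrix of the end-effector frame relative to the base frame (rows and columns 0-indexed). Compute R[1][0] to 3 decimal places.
End-effector x-axis (col 0 of R) = (0.7071,-0.7071,-0.0000)
R[1][0] = -0.7071

-0.707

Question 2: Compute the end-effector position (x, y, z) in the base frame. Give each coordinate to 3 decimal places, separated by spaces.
-2.828 0.000 4.000

after link 1: o_1 = (-1.4142, -1.4142, 2.0000)
after link 2: o_2 = (-3.5355, 0.7071, 7.0000)
after link 3: o_3 = (-3.5355, 0.7071, 4.0000)
after link 4: o_4 = (-3.5355, 0.7071, 4.0000)
after link 5: o_5 = (-2.8284, 0.0000, 4.0000)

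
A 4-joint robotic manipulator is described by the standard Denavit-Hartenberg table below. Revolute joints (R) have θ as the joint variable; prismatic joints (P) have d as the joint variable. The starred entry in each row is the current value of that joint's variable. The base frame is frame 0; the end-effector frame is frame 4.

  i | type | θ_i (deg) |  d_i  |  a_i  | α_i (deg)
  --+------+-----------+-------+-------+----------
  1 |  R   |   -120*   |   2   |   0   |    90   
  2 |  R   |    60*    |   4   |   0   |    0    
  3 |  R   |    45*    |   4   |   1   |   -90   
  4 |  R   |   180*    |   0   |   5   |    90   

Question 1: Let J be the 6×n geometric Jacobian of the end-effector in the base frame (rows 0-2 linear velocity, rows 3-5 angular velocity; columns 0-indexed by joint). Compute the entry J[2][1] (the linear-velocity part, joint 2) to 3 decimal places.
1.035

axis z_1 = (-0.8660,0.5000,0.0000); lever o_n−o_1 = (-7.4458,3.1034,-3.8637)
cross product → J_v[:, 1] = (-1.9319,-3.3461,1.0353)
J_ω[:, 1] = z_1
entry J[2][1] = 1.0353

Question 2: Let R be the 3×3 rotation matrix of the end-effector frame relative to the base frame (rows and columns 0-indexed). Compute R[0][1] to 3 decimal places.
0.483

End-effector y-axis (col 1 of R) = (0.4830,0.8365,-0.2588)
R[0][1] = 0.4830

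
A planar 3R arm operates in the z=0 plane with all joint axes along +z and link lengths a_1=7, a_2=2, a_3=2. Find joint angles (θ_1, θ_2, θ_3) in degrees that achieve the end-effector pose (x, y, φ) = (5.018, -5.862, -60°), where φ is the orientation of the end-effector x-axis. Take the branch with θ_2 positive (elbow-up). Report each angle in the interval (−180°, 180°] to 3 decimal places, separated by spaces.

wrist centre = target − a_3·(cos φ, sin φ) = (4.0180, -4.1299)
cos θ_2 = (33.2008−7²−2²)/(2·7·2) = -0.7071; θ_2 = 135.0006° (elbow-up)
β = atan2(-4.1299,4.0180) = -45.7872°; ψ = atan2(1.4142,5.5858) = 14.2075°
θ_1 = β − ψ = -59.9947°
θ_3 = φ − θ_1 − θ_2 = -135.0059° (wrapped to (-180°,180°])

-59.995 135.001 -135.006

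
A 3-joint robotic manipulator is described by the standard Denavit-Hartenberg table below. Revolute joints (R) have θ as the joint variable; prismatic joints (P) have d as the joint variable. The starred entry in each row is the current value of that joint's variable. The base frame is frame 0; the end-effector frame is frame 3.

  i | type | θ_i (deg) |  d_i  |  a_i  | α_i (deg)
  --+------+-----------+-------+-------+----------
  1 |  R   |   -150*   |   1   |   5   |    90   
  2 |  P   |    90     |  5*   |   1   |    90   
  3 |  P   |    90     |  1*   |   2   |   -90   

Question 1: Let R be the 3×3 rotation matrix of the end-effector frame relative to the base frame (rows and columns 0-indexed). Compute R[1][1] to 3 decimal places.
End-effector y-axis (col 1 of R) = (0.8660,0.5000,0.0000)
R[1][1] = 0.5000

0.500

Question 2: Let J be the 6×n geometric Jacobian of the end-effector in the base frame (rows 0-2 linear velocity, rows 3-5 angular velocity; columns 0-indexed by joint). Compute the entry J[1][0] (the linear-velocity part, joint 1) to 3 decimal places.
-8.696

axis z_0 = ẑ; lever o_n−o_0 = (-8.6962,3.0622,2.0000)
cross product → J_v[:, 0] = (-3.0622,-8.6962,0.0000)
J_ω[:, 0] = z_0
entry J[1][0] = -8.6962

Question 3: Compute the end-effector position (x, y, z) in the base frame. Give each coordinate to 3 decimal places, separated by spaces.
-8.696 3.062 2.000

after link 1: o_1 = (-4.3301, -2.5000, 1.0000)
after link 2: o_2 = (-6.8301, 1.8301, 2.0000)
after link 3: o_3 = (-8.6962, 3.0622, 2.0000)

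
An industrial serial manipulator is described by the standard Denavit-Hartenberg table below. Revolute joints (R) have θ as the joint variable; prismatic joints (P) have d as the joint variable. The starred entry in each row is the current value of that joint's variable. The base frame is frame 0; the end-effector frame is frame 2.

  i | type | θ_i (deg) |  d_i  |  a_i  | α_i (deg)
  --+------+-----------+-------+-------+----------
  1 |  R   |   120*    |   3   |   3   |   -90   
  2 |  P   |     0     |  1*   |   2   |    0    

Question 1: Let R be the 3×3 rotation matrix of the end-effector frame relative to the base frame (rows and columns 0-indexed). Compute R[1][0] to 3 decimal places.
End-effector x-axis (col 0 of R) = (-0.5000,0.8660,0.0000)
R[1][0] = 0.8660

0.866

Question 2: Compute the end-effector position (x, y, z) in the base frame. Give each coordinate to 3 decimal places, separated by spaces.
after link 1: o_1 = (-1.5000, 2.5981, 3.0000)
after link 2: o_2 = (-3.3660, 3.8301, 3.0000)

-3.366 3.830 3.000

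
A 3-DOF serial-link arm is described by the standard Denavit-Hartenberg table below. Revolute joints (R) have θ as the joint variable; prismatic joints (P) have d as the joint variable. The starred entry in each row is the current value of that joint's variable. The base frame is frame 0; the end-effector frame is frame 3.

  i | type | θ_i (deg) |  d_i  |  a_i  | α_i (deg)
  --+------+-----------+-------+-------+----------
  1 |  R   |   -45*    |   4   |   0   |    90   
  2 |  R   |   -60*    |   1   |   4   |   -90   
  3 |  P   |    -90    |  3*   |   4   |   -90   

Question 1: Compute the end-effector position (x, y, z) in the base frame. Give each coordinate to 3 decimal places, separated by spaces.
after link 1: o_1 = (0.0000, 0.0000, 4.0000)
after link 2: o_2 = (0.7071, -2.1213, 0.5359)
after link 3: o_3 = (-0.2842, -6.7869, 2.0359)

-0.284 -6.787 2.036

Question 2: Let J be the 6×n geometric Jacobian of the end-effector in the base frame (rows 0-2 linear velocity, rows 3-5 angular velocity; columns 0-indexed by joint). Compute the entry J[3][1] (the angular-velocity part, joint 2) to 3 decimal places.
-0.707

axis z_1 = (-0.7071,-0.7071,0.0000); lever o_n−o_1 = (-0.2842,-6.7869,-1.9641)
cross product → J_v[:, 1] = (1.3888,-1.3888,4.5981)
J_ω[:, 1] = z_1
entry J[3][1] = -0.7071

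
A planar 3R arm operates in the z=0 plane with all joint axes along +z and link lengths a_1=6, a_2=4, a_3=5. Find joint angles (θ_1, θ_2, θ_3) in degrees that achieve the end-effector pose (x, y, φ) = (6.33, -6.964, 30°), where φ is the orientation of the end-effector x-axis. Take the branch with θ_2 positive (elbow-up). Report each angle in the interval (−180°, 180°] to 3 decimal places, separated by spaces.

-90.003 30.006 89.997

wrist centre = target − a_3·(cos φ, sin φ) = (1.9999, -9.4640)
cos θ_2 = (93.5668−6²−4²)/(2·6·4) = 0.8660; θ_2 = 30.0058° (elbow-up)
β = atan2(-9.4640,1.9999) = -78.0681°; ψ = atan2(2.0004,9.4639) = 11.9347°
θ_1 = β − ψ = -90.0029°
θ_3 = φ − θ_1 − θ_2 = 89.9971° (wrapped to (-180°,180°])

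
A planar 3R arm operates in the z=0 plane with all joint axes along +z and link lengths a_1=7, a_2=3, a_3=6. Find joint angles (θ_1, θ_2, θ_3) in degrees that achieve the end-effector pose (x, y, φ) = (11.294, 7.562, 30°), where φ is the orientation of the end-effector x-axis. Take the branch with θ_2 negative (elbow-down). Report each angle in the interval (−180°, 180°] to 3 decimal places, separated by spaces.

wrist centre = target − a_3·(cos φ, sin φ) = (6.0978, 4.5620)
cos θ_2 = (57.9956−7²−3²)/(2·7·3) = -0.0001; θ_2 = -90.0060° (elbow-down)
β = atan2(4.5620,6.0978) = 36.8014°; ψ = atan2(-3.0000,6.9997) = -23.1995°
θ_1 = β − ψ = 60.0009°
θ_3 = φ − θ_1 − θ_2 = 60.0051° (wrapped to (-180°,180°])

60.001 -90.006 60.005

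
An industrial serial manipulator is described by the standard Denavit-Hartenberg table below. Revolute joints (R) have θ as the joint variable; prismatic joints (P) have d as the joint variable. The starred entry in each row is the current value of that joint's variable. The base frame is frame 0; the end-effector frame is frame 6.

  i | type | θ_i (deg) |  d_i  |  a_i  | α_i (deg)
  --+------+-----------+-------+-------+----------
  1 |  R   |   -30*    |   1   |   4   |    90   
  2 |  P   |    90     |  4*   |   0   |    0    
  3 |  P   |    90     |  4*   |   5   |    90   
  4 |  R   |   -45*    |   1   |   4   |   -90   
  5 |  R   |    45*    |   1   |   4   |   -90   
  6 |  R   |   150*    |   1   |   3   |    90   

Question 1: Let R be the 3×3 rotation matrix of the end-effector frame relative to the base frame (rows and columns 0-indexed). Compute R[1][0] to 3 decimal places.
-0.462

End-effector x-axis (col 0 of R) = (0.6415,-0.4621,0.6124)
R[1][0] = -0.4621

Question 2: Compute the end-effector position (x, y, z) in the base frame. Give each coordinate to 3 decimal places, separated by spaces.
after link 1: o_1 = (3.4641, -2.0000, 1.0000)
after link 2: o_2 = (1.4641, -5.4641, 1.0000)
after link 3: o_3 = (-4.8660, -6.4282, 1.0000)
after link 4: o_4 = (-5.9013, -2.5645, 2.0000)
after link 5: o_5 = (-7.5993, -0.0913, -0.8284)
after link 6: o_6 = (-5.4919, -2.1606, 0.3016)

-5.492 -2.161 0.302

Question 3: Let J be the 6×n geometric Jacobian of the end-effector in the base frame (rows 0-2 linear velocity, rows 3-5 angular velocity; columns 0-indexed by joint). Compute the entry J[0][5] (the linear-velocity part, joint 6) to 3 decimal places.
axis z_5 = (0.1830,-0.6830,-0.7071); lever o_n−o_5 = (2.1074,-2.0693,1.1300)
cross product → J_v[:, 5] = (-2.2350,-1.6970,1.0607)
J_ω[:, 5] = z_5
entry J[0][5] = -2.2350

-2.235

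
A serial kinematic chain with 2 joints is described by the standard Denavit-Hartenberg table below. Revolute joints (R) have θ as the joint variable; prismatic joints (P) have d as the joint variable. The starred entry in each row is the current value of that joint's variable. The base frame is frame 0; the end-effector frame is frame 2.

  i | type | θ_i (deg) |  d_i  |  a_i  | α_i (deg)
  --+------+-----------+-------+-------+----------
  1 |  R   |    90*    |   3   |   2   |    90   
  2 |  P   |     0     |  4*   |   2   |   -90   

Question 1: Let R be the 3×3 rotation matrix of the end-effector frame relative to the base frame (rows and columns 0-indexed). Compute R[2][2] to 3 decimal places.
1.000

End-effector z-axis (col 2 of R) = (0.0000,0.0000,1.0000)
R[2][2] = 1.0000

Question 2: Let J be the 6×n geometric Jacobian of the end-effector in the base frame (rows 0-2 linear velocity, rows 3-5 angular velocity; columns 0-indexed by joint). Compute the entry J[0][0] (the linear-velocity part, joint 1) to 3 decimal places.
axis z_0 = ẑ; lever o_n−o_0 = (4.0000,4.0000,3.0000)
cross product → J_v[:, 0] = (-4.0000,4.0000,0.0000)
J_ω[:, 0] = z_0
entry J[0][0] = -4.0000

-4.000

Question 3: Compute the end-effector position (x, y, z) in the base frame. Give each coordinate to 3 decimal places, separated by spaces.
4.000 4.000 3.000

after link 1: o_1 = (0.0000, 2.0000, 3.0000)
after link 2: o_2 = (4.0000, 4.0000, 3.0000)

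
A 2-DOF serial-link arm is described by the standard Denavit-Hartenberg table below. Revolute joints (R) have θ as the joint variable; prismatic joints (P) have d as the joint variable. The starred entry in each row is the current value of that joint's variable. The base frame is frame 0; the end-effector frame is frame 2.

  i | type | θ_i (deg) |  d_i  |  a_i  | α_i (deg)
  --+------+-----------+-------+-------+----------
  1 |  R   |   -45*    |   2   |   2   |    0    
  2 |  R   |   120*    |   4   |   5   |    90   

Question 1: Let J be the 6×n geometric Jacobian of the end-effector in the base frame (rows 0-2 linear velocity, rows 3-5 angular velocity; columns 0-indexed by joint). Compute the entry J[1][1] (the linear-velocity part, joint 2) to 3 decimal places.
1.294

axis z_1 = (0.0000,0.0000,1.0000); lever o_n−o_1 = (1.2941,4.8296,4.0000)
cross product → J_v[:, 1] = (-4.8296,1.2941,0.0000)
J_ω[:, 1] = z_1
entry J[1][1] = 1.2941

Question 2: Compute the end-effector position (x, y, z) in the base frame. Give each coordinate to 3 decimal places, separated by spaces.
2.708 3.415 6.000

after link 1: o_1 = (1.4142, -1.4142, 2.0000)
after link 2: o_2 = (2.7083, 3.4154, 6.0000)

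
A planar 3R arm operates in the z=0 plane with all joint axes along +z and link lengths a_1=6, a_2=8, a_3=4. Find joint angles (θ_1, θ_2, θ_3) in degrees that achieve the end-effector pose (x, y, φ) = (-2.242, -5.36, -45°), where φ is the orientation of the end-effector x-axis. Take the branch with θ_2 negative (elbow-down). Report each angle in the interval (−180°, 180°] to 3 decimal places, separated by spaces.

wrist centre = target − a_3·(cos φ, sin φ) = (-5.0704, -2.5316)
cos θ_2 = (32.1181−6²−8²)/(2·6·8) = -0.7071; θ_2 = -134.9997° (elbow-down)
β = atan2(-2.5316,-5.0704) = -153.4679°; ψ = atan2(-5.6569,0.3432) = -86.5284°
θ_1 = β − ψ = -66.9395°
θ_3 = φ − θ_1 − θ_2 = 156.9392° (wrapped to (-180°,180°])

-66.939 -135.000 156.939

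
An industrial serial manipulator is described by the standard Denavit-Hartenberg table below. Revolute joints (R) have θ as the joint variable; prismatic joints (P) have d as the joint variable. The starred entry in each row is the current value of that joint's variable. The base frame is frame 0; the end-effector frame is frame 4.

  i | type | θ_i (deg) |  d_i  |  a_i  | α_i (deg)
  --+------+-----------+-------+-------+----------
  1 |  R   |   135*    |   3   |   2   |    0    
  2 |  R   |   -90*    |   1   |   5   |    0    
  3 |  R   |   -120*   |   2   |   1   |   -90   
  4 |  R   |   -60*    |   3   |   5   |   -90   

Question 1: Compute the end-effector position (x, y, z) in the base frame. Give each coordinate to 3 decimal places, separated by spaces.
after link 1: o_1 = (-1.4142, 1.4142, 3.0000)
after link 2: o_2 = (2.1213, 4.9497, 4.0000)
after link 3: o_3 = (2.3801, 3.9838, 6.0000)
after link 4: o_4 = (5.9250, 2.3455, 10.3301)

5.925 2.345 10.330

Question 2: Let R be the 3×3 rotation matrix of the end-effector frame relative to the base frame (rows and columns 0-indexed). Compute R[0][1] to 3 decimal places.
End-effector y-axis (col 1 of R) = (-0.9659,-0.2588,-0.0000)
R[0][1] = -0.9659

-0.966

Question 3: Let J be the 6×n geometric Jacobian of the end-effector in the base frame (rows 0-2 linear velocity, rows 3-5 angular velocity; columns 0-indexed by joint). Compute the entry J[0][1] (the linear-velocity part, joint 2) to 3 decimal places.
axis z_1 = (0.0000,0.0000,1.0000); lever o_n−o_1 = (7.3392,0.9313,7.3301)
cross product → J_v[:, 1] = (-0.9313,7.3392,0.0000)
J_ω[:, 1] = z_1
entry J[0][1] = -0.9313

-0.931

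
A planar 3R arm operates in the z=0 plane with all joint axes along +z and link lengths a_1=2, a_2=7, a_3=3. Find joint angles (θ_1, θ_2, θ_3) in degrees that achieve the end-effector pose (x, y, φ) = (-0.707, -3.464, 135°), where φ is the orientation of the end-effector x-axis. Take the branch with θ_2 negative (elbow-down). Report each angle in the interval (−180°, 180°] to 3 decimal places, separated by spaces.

45.019 -135.014 -135.005

wrist centre = target − a_3·(cos φ, sin φ) = (1.4143, -5.5853)
cos θ_2 = (33.1961−2²−7²)/(2·2·7) = -0.7073; θ_2 = -135.0142° (elbow-down)
β = atan2(-5.5853,1.4143) = -75.7902°; ψ = atan2(-4.9485,-2.9510) = -120.8091°
θ_1 = β − ψ = 45.0189°
θ_3 = φ − θ_1 − θ_2 = -135.0047° (wrapped to (-180°,180°])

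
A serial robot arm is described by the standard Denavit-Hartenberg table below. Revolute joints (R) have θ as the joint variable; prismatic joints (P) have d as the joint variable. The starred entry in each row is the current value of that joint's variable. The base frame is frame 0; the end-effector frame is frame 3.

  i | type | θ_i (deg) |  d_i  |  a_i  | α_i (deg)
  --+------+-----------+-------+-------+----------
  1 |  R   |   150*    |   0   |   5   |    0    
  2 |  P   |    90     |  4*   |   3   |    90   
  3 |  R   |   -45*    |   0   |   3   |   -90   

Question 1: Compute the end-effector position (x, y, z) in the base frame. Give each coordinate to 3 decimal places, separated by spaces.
-6.891 -1.935 1.879

after link 1: o_1 = (-4.3301, 2.5000, 0.0000)
after link 2: o_2 = (-5.8301, -0.0981, 4.0000)
after link 3: o_3 = (-6.8908, -1.9352, 1.8787)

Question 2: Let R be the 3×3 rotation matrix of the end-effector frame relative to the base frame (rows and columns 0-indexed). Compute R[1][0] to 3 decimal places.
End-effector x-axis (col 0 of R) = (-0.3536,-0.6124,-0.7071)
R[1][0] = -0.6124

-0.612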